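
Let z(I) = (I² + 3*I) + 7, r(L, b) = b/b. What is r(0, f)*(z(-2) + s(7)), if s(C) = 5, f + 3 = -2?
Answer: 10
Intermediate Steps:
f = -5 (f = -3 - 2 = -5)
r(L, b) = 1
z(I) = 7 + I² + 3*I
r(0, f)*(z(-2) + s(7)) = 1*((7 + (-2)² + 3*(-2)) + 5) = 1*((7 + 4 - 6) + 5) = 1*(5 + 5) = 1*10 = 10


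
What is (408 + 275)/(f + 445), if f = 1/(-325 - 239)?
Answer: 385212/250979 ≈ 1.5348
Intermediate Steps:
f = -1/564 (f = 1/(-564) = -1/564 ≈ -0.0017731)
(408 + 275)/(f + 445) = (408 + 275)/(-1/564 + 445) = 683/(250979/564) = 683*(564/250979) = 385212/250979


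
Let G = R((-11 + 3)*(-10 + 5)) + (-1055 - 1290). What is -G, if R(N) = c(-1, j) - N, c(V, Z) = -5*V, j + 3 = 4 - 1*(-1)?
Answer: 2380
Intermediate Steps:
j = 2 (j = -3 + (4 - 1*(-1)) = -3 + (4 + 1) = -3 + 5 = 2)
R(N) = 5 - N (R(N) = -5*(-1) - N = 5 - N)
G = -2380 (G = (5 - (-11 + 3)*(-10 + 5)) + (-1055 - 1290) = (5 - (-8)*(-5)) - 2345 = (5 - 1*40) - 2345 = (5 - 40) - 2345 = -35 - 2345 = -2380)
-G = -1*(-2380) = 2380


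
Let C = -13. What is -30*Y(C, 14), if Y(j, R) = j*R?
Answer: 5460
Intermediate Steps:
Y(j, R) = R*j
-30*Y(C, 14) = -420*(-13) = -30*(-182) = 5460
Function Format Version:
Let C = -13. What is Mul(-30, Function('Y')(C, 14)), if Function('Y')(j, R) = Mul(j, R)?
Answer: 5460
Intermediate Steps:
Function('Y')(j, R) = Mul(R, j)
Mul(-30, Function('Y')(C, 14)) = Mul(-30, Mul(14, -13)) = Mul(-30, -182) = 5460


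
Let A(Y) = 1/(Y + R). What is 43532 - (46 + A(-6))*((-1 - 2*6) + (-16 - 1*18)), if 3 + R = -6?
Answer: 685363/15 ≈ 45691.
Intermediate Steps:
R = -9 (R = -3 - 6 = -9)
A(Y) = 1/(-9 + Y) (A(Y) = 1/(Y - 9) = 1/(-9 + Y))
43532 - (46 + A(-6))*((-1 - 2*6) + (-16 - 1*18)) = 43532 - (46 + 1/(-9 - 6))*((-1 - 2*6) + (-16 - 1*18)) = 43532 - (46 + 1/(-15))*((-1 - 12) + (-16 - 18)) = 43532 - (46 - 1/15)*(-13 - 34) = 43532 - 689*(-47)/15 = 43532 - 1*(-32383/15) = 43532 + 32383/15 = 685363/15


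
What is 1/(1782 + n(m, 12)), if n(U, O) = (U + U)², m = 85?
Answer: 1/30682 ≈ 3.2592e-5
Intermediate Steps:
n(U, O) = 4*U² (n(U, O) = (2*U)² = 4*U²)
1/(1782 + n(m, 12)) = 1/(1782 + 4*85²) = 1/(1782 + 4*7225) = 1/(1782 + 28900) = 1/30682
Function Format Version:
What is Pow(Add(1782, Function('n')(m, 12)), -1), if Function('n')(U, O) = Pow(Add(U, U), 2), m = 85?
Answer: Rational(1, 30682) ≈ 3.2592e-5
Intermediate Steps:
Function('n')(U, O) = Mul(4, Pow(U, 2)) (Function('n')(U, O) = Pow(Mul(2, U), 2) = Mul(4, Pow(U, 2)))
Pow(Add(1782, Function('n')(m, 12)), -1) = Pow(Add(1782, Mul(4, Pow(85, 2))), -1) = Pow(Add(1782, Mul(4, 7225)), -1) = Pow(Add(1782, 28900), -1) = Pow(30682, -1) = Rational(1, 30682)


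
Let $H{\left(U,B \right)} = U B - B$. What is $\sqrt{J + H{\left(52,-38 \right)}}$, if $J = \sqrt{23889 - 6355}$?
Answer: $\sqrt{-1938 + \sqrt{17534}} \approx 42.492 i$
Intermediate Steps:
$H{\left(U,B \right)} = - B + B U$ ($H{\left(U,B \right)} = B U - B = - B + B U$)
$J = \sqrt{17534} \approx 132.42$
$\sqrt{J + H{\left(52,-38 \right)}} = \sqrt{\sqrt{17534} - 38 \left(-1 + 52\right)} = \sqrt{\sqrt{17534} - 1938} = \sqrt{-1938 + \sqrt{17534}}$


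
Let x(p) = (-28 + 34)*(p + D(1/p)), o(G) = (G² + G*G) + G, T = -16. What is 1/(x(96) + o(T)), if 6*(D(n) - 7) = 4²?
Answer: 1/1130 ≈ 0.00088496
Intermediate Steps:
o(G) = G + 2*G² (o(G) = (G² + G²) + G = 2*G² + G = G + 2*G²)
D(n) = 29/3 (D(n) = 7 + (⅙)*4² = 7 + (⅙)*16 = 7 + 8/3 = 29/3)
x(p) = 58 + 6*p (x(p) = (-28 + 34)*(p + 29/3) = 6*(29/3 + p) = 58 + 6*p)
1/(x(96) + o(T)) = 1/((58 + 6*96) - 16*(1 + 2*(-16))) = 1/((58 + 576) - 16*(1 - 32)) = 1/(634 - 16*(-31)) = 1/(634 + 496) = 1/1130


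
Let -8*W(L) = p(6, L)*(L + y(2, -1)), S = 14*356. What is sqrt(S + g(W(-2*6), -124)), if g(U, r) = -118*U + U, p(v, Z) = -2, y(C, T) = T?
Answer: sqrt(21457)/2 ≈ 73.241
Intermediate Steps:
S = 4984
W(L) = -1/4 + L/4 (W(L) = -(-1)*(L - 1)/4 = -(-1)*(-1 + L)/4 = -(2 - 2*L)/8 = -1/4 + L/4)
g(U, r) = -117*U
sqrt(S + g(W(-2*6), -124)) = sqrt(4984 - 117*(-1/4 + (-2*6)/4)) = sqrt(4984 - 117*(-1/4 + (1/4)*(-12))) = sqrt(4984 - 117*(-1/4 - 3)) = sqrt(4984 - 117*(-13/4)) = sqrt(4984 + 1521/4) = sqrt(21457/4) = sqrt(21457)/2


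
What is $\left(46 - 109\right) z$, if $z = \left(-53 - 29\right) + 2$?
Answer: $5040$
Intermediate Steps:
$z = -80$ ($z = -82 + 2 = -80$)
$\left(46 - 109\right) z = \left(46 - 109\right) \left(-80\right) = \left(-63\right) \left(-80\right) = 5040$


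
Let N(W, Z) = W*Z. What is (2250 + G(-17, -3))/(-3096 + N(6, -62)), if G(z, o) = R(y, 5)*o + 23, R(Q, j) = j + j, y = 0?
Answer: -2243/3468 ≈ -0.64677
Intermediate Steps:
R(Q, j) = 2*j
G(z, o) = 23 + 10*o (G(z, o) = (2*5)*o + 23 = 10*o + 23 = 23 + 10*o)
(2250 + G(-17, -3))/(-3096 + N(6, -62)) = (2250 + (23 + 10*(-3)))/(-3096 + 6*(-62)) = (2250 + (23 - 30))/(-3096 - 372) = (2250 - 7)/(-3468) = 2243*(-1/3468) = -2243/3468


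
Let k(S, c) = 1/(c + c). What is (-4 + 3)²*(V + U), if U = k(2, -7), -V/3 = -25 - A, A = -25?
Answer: -1/14 ≈ -0.071429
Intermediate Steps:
V = 0 (V = -3*(-25 - 1*(-25)) = -3*(-25 + 25) = -3*0 = 0)
k(S, c) = 1/(2*c)
U = -1/14 (U = (½)/(-7) = (½)*(-⅐) = -1/14 ≈ -0.071429)
(-4 + 3)²*(V + U) = (-4 + 3)²*(0 - 1/14) = (-1)²*(-1/14) = 1*(-1/14) = -1/14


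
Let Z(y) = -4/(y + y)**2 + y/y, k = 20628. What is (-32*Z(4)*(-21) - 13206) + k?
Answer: 8052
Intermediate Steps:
Z(y) = 1 - 1/y**2 (Z(y) = -4*1/(4*y**2) + 1 = -1/y**2 + 1 = 1 - 1/y**2)
(-32*Z(4)*(-21) - 13206) + k = (-32*(1 - 1/4**2)*(-21) - 13206) + 20628 = (-32*(1 - 1*1/16)*(-21) - 13206) + 20628 = (-32*(1 - 1/16)*(-21) - 13206) + 20628 = (-32*15/16*(-21) - 13206) + 20628 = (-30*(-21) - 13206) + 20628 = (630 - 13206) + 20628 = -12576 + 20628 = 8052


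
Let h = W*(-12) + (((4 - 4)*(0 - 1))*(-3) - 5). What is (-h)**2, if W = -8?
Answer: 8281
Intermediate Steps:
h = 91 (h = -8*(-12) + (((4 - 4)*(0 - 1))*(-3) - 5) = 96 + ((0*(-1))*(-3) - 5) = 96 + (0*(-3) - 5) = 96 + (0 - 5) = 96 - 5 = 91)
(-h)**2 = (-1*91)**2 = (-91)**2 = 8281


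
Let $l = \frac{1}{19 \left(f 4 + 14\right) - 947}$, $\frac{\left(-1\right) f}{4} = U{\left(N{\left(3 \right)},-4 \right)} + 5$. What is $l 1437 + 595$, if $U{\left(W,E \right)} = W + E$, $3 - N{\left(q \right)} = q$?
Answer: $\frac{584638}{985} \approx 593.54$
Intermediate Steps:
$N{\left(q \right)} = 3 - q$
$U{\left(W,E \right)} = E + W$
$f = -4$ ($f = - 4 \left(\left(-4 + \left(3 - 3\right)\right) + 5\right) = - 4 \left(\left(-4 + 0\right) + 5\right) = - 4 \left(-4 + 5\right) = \left(-4\right) 1 = -4$)
$l = - \frac{1}{985}$ ($l = \frac{1}{19 \left(\left(-4\right) 4 + 14\right) - 947} = \frac{1}{19 \left(-16 + 14\right) - 947} = \frac{1}{19 \left(-2\right) - 947} = \frac{1}{-38 - 947} = \frac{1}{-985} = - \frac{1}{985} \approx -0.0010152$)
$l 1437 + 595 = \left(- \frac{1}{985}\right) 1437 + 595 = - \frac{1437}{985} + 595 = \frac{584638}{985}$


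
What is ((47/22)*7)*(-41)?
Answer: -13489/22 ≈ -613.14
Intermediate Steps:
((47/22)*7)*(-41) = (329/22)*(-41) = -13489/22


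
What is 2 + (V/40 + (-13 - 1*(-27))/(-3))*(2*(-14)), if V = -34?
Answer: 2347/15 ≈ 156.47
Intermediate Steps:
2 + (V/40 + (-13 - 1*(-27))/(-3))*(2*(-14)) = 2 + (-34/40 + (-13 - 1*(-27))/(-3))*(2*(-14)) = 2 + (-34*1/40 + (-13 + 27)*(-⅓))*(-28) = 2 + (-17/20 + 14*(-⅓))*(-28) = 2 + (-17/20 - 14/3)*(-28) = 2 - 331/60*(-28) = 2 + 2317/15 = 2347/15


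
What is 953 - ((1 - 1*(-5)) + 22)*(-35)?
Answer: 1933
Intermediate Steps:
953 - ((1 - 1*(-5)) + 22)*(-35) = 953 - ((1 + 5) + 22)*(-35) = 953 - (6 + 22)*(-35) = 953 - 28*(-35) = 953 - 1*(-980) = 953 + 980 = 1933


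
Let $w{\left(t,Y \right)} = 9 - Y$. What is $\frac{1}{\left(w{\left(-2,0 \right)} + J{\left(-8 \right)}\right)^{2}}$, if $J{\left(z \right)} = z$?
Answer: $1$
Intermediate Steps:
$\frac{1}{\left(w{\left(-2,0 \right)} + J{\left(-8 \right)}\right)^{2}} = \frac{1}{\left(\left(9 - 0\right) - 8\right)^{2}} = \frac{1}{\left(\left(9 + 0\right) - 8\right)^{2}} = \frac{1}{\left(9 - 8\right)^{2}} = \frac{1}{1^{2}} = 1^{-1} = 1$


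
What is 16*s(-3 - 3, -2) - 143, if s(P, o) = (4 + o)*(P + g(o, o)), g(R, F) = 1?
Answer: -303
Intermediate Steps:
s(P, o) = (1 + P)*(4 + o) (s(P, o) = (4 + o)*(P + 1) = (4 + o)*(1 + P) = (1 + P)*(4 + o))
16*s(-3 - 3, -2) - 143 = 16*(4 - 2 + 4*(-3 - 3) + (-3 - 3)*(-2)) - 143 = 16*(4 - 2 + 4*(-6) - 6*(-2)) - 143 = 16*(4 - 2 - 24 + 12) - 143 = 16*(-10) - 143 = -160 - 143 = -303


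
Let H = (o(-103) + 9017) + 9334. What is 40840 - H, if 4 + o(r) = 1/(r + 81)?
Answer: 494847/22 ≈ 22493.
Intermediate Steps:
o(r) = -4 + 1/(81 + r) (o(r) = -4 + 1/(r + 81) = -4 + 1/(81 + r))
H = 403633/22 (H = ((-323 - 4*(-103))/(81 - 103) + 9017) + 9334 = ((-323 + 412)/(-22) + 9017) + 9334 = (-1/22*89 + 9017) + 9334 = (-89/22 + 9017) + 9334 = 198285/22 + 9334 = 403633/22 ≈ 18347.)
40840 - H = 40840 - 1*403633/22 = 40840 - 403633/22 = 494847/22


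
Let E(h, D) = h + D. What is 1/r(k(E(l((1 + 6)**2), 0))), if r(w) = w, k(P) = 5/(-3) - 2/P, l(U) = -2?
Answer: -3/2 ≈ -1.5000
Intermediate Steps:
E(h, D) = D + h
k(P) = -5/3 - 2/P (k(P) = 5*(-1/3) - 2/P = -5/3 - 2/P)
1/r(k(E(l((1 + 6)**2), 0))) = 1/(-5/3 - 2/(0 - 2)) = 1/(-5/3 - 2/(-2)) = 1/(-5/3 - 2*(-1/2)) = 1/(-5/3 + 1) = 1/(-2/3) = -3/2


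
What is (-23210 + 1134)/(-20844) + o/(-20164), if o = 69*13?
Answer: 106610849/105074604 ≈ 1.0146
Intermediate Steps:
o = 897
(-23210 + 1134)/(-20844) + o/(-20164) = (-23210 + 1134)/(-20844) + 897/(-20164) = -22076*(-1/20844) + 897*(-1/20164) = 5519/5211 - 897/20164 = 106610849/105074604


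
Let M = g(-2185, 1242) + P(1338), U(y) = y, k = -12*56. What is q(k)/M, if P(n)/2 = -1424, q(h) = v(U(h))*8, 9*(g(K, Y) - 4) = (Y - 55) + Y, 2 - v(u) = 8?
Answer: 432/23167 ≈ 0.018647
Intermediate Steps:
k = -672
v(u) = -6 (v(u) = 2 - 1*8 = 2 - 8 = -6)
g(K, Y) = -19/9 + 2*Y/9 (g(K, Y) = 4 + ((Y - 55) + Y)/9 = 4 + ((-55 + Y) + Y)/9 = 4 + (-55 + 2*Y)/9 = 4 + (-55/9 + 2*Y/9) = -19/9 + 2*Y/9)
q(h) = -48 (q(h) = -6*8 = -48)
P(n) = -2848 (P(n) = 2*(-1424) = -2848)
M = -23167/9 (M = (-19/9 + (2/9)*1242) - 2848 = (-19/9 + 276) - 2848 = 2465/9 - 2848 = -23167/9 ≈ -2574.1)
q(k)/M = -48/(-23167/9) = -48*(-9/23167) = 432/23167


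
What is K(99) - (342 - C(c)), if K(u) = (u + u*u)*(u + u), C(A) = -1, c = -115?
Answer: 1959857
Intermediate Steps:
K(u) = 2*u*(u + u²) (K(u) = (u + u²)*(2*u) = 2*u*(u + u²))
K(99) - (342 - C(c)) = 2*99²*(1 + 99) - (342 - 1*(-1)) = 2*9801*100 - (342 + 1) = 1960200 - 1*343 = 1960200 - 343 = 1959857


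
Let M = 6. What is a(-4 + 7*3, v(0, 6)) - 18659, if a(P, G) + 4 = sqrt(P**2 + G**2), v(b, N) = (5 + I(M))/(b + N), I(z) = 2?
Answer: -18663 + sqrt(10453)/6 ≈ -18646.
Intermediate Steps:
v(b, N) = 7/(N + b) (v(b, N) = (5 + 2)/(b + N) = 7/(N + b))
a(P, G) = -4 + sqrt(G**2 + P**2) (a(P, G) = -4 + sqrt(P**2 + G**2) = -4 + sqrt(G**2 + P**2))
a(-4 + 7*3, v(0, 6)) - 18659 = (-4 + sqrt((7/(6 + 0))**2 + (-4 + 7*3)**2)) - 18659 = (-4 + sqrt((7/6)**2 + (-4 + 21)**2)) - 18659 = (-4 + sqrt((7*(1/6))**2 + 17**2)) - 18659 = (-4 + sqrt((7/6)**2 + 289)) - 18659 = (-4 + sqrt(49/36 + 289)) - 18659 = (-4 + sqrt(10453/36)) - 18659 = (-4 + sqrt(10453)/6) - 18659 = -18663 + sqrt(10453)/6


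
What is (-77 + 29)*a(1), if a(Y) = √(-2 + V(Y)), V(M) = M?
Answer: -48*I ≈ -48.0*I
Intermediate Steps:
a(Y) = √(-2 + Y)
(-77 + 29)*a(1) = (-77 + 29)*√(-2 + 1) = -48*I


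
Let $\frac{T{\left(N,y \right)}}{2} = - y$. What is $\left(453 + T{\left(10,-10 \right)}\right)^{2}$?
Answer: $223729$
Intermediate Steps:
$T{\left(N,y \right)} = - 2 y$ ($T{\left(N,y \right)} = 2 \left(- y\right) = - 2 y$)
$\left(453 + T{\left(10,-10 \right)}\right)^{2} = \left(453 - -20\right)^{2} = \left(453 + 20\right)^{2} = 473^{2} = 223729$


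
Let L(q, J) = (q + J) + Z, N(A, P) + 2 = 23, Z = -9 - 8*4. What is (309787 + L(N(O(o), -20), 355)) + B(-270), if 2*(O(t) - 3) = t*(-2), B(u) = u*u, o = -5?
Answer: 383022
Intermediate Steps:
B(u) = u**2
Z = -41 (Z = -9 - 32 = -41)
O(t) = 3 - t (O(t) = 3 + (t*(-2))/2 = 3 + (-2*t)/2 = 3 - t)
N(A, P) = 21 (N(A, P) = -2 + 23 = 21)
L(q, J) = -41 + J + q (L(q, J) = (q + J) - 41 = (J + q) - 41 = -41 + J + q)
(309787 + L(N(O(o), -20), 355)) + B(-270) = (309787 + (-41 + 355 + 21)) + (-270)**2 = (309787 + 335) + 72900 = 310122 + 72900 = 383022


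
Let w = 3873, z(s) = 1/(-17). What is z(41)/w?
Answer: -1/65841 ≈ -1.5188e-5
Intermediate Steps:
z(s) = -1/17
z(41)/w = -1/17/3873 = -1/17*1/3873 = -1/65841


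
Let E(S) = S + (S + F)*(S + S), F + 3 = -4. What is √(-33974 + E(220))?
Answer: √59966 ≈ 244.88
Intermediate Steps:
F = -7 (F = -3 - 4 = -7)
E(S) = S + 2*S*(-7 + S) (E(S) = S + (S - 7)*(S + S) = S + (-7 + S)*(2*S) = S + 2*S*(-7 + S))
√(-33974 + E(220)) = √(-33974 + 220*(-13 + 2*220)) = √(-33974 + 220*(-13 + 440)) = √(-33974 + 220*427) = √(-33974 + 93940) = √59966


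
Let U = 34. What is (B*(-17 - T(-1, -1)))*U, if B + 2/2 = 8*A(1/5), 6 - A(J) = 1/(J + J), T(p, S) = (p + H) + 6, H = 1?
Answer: -21114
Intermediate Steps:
T(p, S) = 7 + p (T(p, S) = (p + 1) + 6 = (1 + p) + 6 = 7 + p)
A(J) = 6 - 1/(2*J) (A(J) = 6 - 1/(J + J) = 6 - 1/(2*J))
B = 27 (B = -1 + 8*(6 - 1/(2*(1/5))) = -1 + 8*(6 - 1/(2*⅕)) = -1 + 8*(6 - ½*5) = -1 + 8*(6 - 5/2) = -1 + 8*(7/2) = -1 + 28 = 27)
(B*(-17 - T(-1, -1)))*U = (27*(-17 - (7 - 1)))*34 = (27*(-17 - 1*6))*34 = (27*(-17 - 6))*34 = (27*(-23))*34 = -621*34 = -21114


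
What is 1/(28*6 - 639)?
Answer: -1/471 ≈ -0.0021231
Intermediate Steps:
1/(28*6 - 639) = 1/(168 - 639) = 1/(-471) = -1/471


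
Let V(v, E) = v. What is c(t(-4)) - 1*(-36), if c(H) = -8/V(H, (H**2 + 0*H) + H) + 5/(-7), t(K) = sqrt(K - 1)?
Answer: 247/7 + 8*I*sqrt(5)/5 ≈ 35.286 + 3.5777*I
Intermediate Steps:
t(K) = sqrt(-1 + K)
c(H) = -5/7 - 8/H (c(H) = -8/H + 5/(-7) = -8/H + 5*(-1/7) = -8/H - 5/7 = -5/7 - 8/H)
c(t(-4)) - 1*(-36) = (-5/7 - 8/sqrt(-1 - 4)) - 1*(-36) = (-5/7 - 8*(-I*sqrt(5)/5)) + 36 = (-5/7 - (-8)*I*sqrt(5)/5) + 36 = (-5/7 + 8*I*sqrt(5)/5) + 36 = 247/7 + 8*I*sqrt(5)/5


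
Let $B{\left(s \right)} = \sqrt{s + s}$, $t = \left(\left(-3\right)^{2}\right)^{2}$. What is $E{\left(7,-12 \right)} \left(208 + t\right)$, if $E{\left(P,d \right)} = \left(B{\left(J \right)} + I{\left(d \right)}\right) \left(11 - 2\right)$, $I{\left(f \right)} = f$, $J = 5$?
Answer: $-31212 + 2601 \sqrt{10} \approx -22987.0$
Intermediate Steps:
$t = 81$ ($t = 9^{2} = 81$)
$B{\left(s \right)} = \sqrt{2} \sqrt{s}$ ($B{\left(s \right)} = \sqrt{2 s} = \sqrt{2} \sqrt{s}$)
$E{\left(P,d \right)} = 9 d + 9 \sqrt{10}$ ($E{\left(P,d \right)} = \left(\sqrt{2} \sqrt{5} + d\right) \left(11 - 2\right) = \left(\sqrt{10} + d\right) 9 = \left(d + \sqrt{10}\right) 9 = 9 d + 9 \sqrt{10}$)
$E{\left(7,-12 \right)} \left(208 + t\right) = \left(9 \left(-12\right) + 9 \sqrt{10}\right) \left(208 + 81\right) = \left(-108 + 9 \sqrt{10}\right) 289 = -31212 + 2601 \sqrt{10}$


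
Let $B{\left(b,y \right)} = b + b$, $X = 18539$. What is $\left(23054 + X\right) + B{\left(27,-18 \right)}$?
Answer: $41647$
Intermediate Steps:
$B{\left(b,y \right)} = 2 b$
$\left(23054 + X\right) + B{\left(27,-18 \right)} = \left(23054 + 18539\right) + 2 \cdot 27 = 41593 + 54 = 41647$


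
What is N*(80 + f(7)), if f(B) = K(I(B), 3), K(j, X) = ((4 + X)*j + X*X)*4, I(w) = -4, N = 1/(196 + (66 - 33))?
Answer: 4/229 ≈ 0.017467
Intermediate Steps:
N = 1/229 (N = 1/(196 + 33) = 1/229 ≈ 0.0043668)
K(j, X) = 4*X² + 4*j*(4 + X) (K(j, X) = (j*(4 + X) + X²)*4 = (X² + j*(4 + X))*4 = 4*X² + 4*j*(4 + X))
f(B) = -76 (f(B) = 4*3² + 16*(-4) + 4*3*(-4) = 4*9 - 64 - 48 = 36 - 64 - 48 = -76)
N*(80 + f(7)) = (80 - 76)/229 = (1/229)*4 = 4/229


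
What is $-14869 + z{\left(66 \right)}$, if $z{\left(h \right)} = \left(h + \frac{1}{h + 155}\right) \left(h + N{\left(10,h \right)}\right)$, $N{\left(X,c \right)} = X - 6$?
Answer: $- \frac{2264959}{221} \approx -10249.0$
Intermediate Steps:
$N{\left(X,c \right)} = -6 + X$
$z{\left(h \right)} = \left(4 + h\right) \left(h + \frac{1}{155 + h}\right)$ ($z{\left(h \right)} = \left(h + \frac{1}{h + 155}\right) \left(h + \left(-6 + 10\right)\right) = \left(h + \frac{1}{155 + h}\right) \left(h + 4\right) = \left(h + \frac{1}{155 + h}\right) \left(4 + h\right) = \left(4 + h\right) \left(h + \frac{1}{155 + h}\right)$)
$-14869 + z{\left(66 \right)} = -14869 + \frac{4 + 66^{3} + 159 \cdot 66^{2} + 621 \cdot 66}{155 + 66} = -14869 + \frac{4 + 287496 + 159 \cdot 4356 + 40986}{221} = -14869 + \frac{4 + 287496 + 692604 + 40986}{221} = -14869 + \frac{1}{221} \cdot 1021090 = -14869 + \frac{1021090}{221} = - \frac{2264959}{221}$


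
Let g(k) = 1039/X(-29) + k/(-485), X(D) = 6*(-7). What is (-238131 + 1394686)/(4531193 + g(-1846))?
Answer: 23559025350/92299975027 ≈ 0.25524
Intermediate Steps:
X(D) = -42
g(k) = -1039/42 - k/485 (g(k) = 1039/(-42) + k/(-485) = 1039*(-1/42) + k*(-1/485) = -1039/42 - k/485)
(-238131 + 1394686)/(4531193 + g(-1846)) = (-238131 + 1394686)/(4531193 + (-1039/42 - 1/485*(-1846))) = 1156555/(4531193 + (-1039/42 + 1846/485)) = 1156555/(4531193 - 426383/20370) = 1156555/(92299975027/20370) = 1156555*(20370/92299975027) = 23559025350/92299975027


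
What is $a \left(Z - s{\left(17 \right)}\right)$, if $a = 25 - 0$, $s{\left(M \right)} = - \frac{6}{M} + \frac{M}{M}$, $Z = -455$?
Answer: $- \frac{193650}{17} \approx -11391.0$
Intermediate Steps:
$s{\left(M \right)} = 1 - \frac{6}{M}$ ($s{\left(M \right)} = - \frac{6}{M} + 1 = 1 - \frac{6}{M}$)
$a = 25$ ($a = 25 + 0 = 25$)
$a \left(Z - s{\left(17 \right)}\right) = 25 \left(-455 - \frac{-6 + 17}{17}\right) = 25 \left(-455 - \frac{1}{17} \cdot 11\right) = 25 \left(-455 - \frac{11}{17}\right) = 25 \left(- \frac{7746}{17}\right) = - \frac{193650}{17}$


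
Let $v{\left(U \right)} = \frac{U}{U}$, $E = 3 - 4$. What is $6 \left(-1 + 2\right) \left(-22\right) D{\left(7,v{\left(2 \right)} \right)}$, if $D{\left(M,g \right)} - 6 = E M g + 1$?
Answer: $0$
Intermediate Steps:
$E = -1$ ($E = 3 - 4 = -1$)
$v{\left(U \right)} = 1$
$D{\left(M,g \right)} = 7 - M g$ ($D{\left(M,g \right)} = 6 + \left(- M g + 1\right) = 6 - \left(-1 + M g\right) = 7 - M g$)
$6 \left(-1 + 2\right) \left(-22\right) D{\left(7,v{\left(2 \right)} \right)} = 6 \left(-1 + 2\right) \left(-22\right) \left(7 - 7 \cdot 1\right) = 6 \cdot 1 \left(-22\right) \left(7 - 7\right) = 6 \left(-22\right) 0 = \left(-132\right) 0 = 0$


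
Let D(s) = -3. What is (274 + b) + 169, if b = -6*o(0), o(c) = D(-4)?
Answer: 461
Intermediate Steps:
o(c) = -3
b = 18 (b = -6*(-3) = 18)
(274 + b) + 169 = (274 + 18) + 169 = 292 + 169 = 461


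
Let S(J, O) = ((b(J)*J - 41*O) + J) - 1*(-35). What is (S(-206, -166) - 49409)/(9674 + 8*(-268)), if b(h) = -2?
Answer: -21181/3765 ≈ -5.6258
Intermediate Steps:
S(J, O) = 35 - J - 41*O (S(J, O) = ((-2*J - 41*O) + J) - 1*(-35) = ((-41*O - 2*J) + J) + 35 = (-J - 41*O) + 35 = 35 - J - 41*O)
(S(-206, -166) - 49409)/(9674 + 8*(-268)) = ((35 - 1*(-206) - 41*(-166)) - 49409)/(9674 + 8*(-268)) = ((35 + 206 + 6806) - 49409)/(9674 - 2144) = (7047 - 49409)/7530 = -42362*1/7530 = -21181/3765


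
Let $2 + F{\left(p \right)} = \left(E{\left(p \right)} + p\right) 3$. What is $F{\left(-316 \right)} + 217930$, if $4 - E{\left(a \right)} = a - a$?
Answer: $216992$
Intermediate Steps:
$E{\left(a \right)} = 4$ ($E{\left(a \right)} = 4 - \left(a - a\right) = 4 - 0 = 4 + 0 = 4$)
$F{\left(p \right)} = 10 + 3 p$ ($F{\left(p \right)} = -2 + \left(4 + p\right) 3 = -2 + \left(12 + 3 p\right) = 10 + 3 p$)
$F{\left(-316 \right)} + 217930 = \left(10 + 3 \left(-316\right)\right) + 217930 = \left(10 - 948\right) + 217930 = -938 + 217930 = 216992$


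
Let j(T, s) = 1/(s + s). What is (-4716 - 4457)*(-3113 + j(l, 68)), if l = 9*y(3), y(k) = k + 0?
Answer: 3883545491/136 ≈ 2.8555e+7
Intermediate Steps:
y(k) = k
l = 27 (l = 9*3 = 27)
j(T, s) = 1/(2*s)
(-4716 - 4457)*(-3113 + j(l, 68)) = (-4716 - 4457)*(-3113 + (½)/68) = -9173*(-3113 + (½)*(1/68)) = -9173*(-3113 + 1/136) = -9173*(-423367/136) = 3883545491/136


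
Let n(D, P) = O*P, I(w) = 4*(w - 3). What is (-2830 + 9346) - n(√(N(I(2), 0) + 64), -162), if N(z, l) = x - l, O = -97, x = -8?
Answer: -9198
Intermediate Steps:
I(w) = -12 + 4*w (I(w) = 4*(-3 + w) = -12 + 4*w)
N(z, l) = -8 - l
n(D, P) = -97*P
(-2830 + 9346) - n(√(N(I(2), 0) + 64), -162) = (-2830 + 9346) - (-97)*(-162) = 6516 - 1*15714 = 6516 - 15714 = -9198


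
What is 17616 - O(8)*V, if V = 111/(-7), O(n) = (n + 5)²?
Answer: 142071/7 ≈ 20296.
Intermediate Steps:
O(n) = (5 + n)²
V = -111/7 (V = 111*(-⅐) = -111/7 ≈ -15.857)
17616 - O(8)*V = 17616 - (5 + 8)²*(-111)/7 = 17616 - 13²*(-111)/7 = 17616 - 169*(-111)/7 = 17616 - 1*(-18759/7) = 17616 + 18759/7 = 142071/7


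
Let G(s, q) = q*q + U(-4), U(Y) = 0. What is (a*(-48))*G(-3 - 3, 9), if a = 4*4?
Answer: -62208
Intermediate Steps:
G(s, q) = q² (G(s, q) = q*q + 0 = q² + 0 = q²)
a = 16
(a*(-48))*G(-3 - 3, 9) = (16*(-48))*9² = -768*81 = -62208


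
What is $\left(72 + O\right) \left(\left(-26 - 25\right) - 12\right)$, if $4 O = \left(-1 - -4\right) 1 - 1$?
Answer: $- \frac{9135}{2} \approx -4567.5$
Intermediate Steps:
$O = \frac{1}{2}$ ($O = \frac{\left(-1 - -4\right) 1 - 1}{4} = \frac{\left(-1 + 4\right) 1 - 1}{4} = \frac{3 \cdot 1 - 1}{4} = \frac{3 - 1}{4} = \frac{1}{4} \cdot 2 = \frac{1}{2} \approx 0.5$)
$\left(72 + O\right) \left(\left(-26 - 25\right) - 12\right) = \left(72 + \frac{1}{2}\right) \left(\left(-26 - 25\right) - 12\right) = \frac{145 \left(-51 - 12\right)}{2} = \frac{145}{2} \left(-63\right) = - \frac{9135}{2}$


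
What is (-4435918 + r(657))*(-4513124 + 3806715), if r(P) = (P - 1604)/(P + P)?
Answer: 4117514800548391/1314 ≈ 3.1336e+12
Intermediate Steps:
r(P) = (-1604 + P)/(2*P) (r(P) = (-1604 + P)/((2*P)) = (-1604 + P)*(1/(2*P)) = (-1604 + P)/(2*P))
(-4435918 + r(657))*(-4513124 + 3806715) = (-4435918 + (½)*(-1604 + 657)/657)*(-4513124 + 3806715) = (-4435918 + (½)*(1/657)*(-947))*(-706409) = (-4435918 - 947/1314)*(-706409) = -5828797199/1314*(-706409) = 4117514800548391/1314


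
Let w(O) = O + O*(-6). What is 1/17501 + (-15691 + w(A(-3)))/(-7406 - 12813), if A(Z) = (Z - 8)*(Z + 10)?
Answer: 267890525/353852719 ≈ 0.75707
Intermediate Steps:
A(Z) = (-8 + Z)*(10 + Z)
w(O) = -5*O (w(O) = O - 6*O = -5*O)
1/17501 + (-15691 + w(A(-3)))/(-7406 - 12813) = 1/17501 + (-15691 - 5*(-80 + (-3)² + 2*(-3)))/(-7406 - 12813) = 1/17501 + (-15691 - 5*(-80 + 9 - 6))/(-20219) = 1/17501 + (-15691 - 5*(-77))*(-1/20219) = 1/17501 + (-15691 + 385)*(-1/20219) = 1/17501 - 15306*(-1/20219) = 1/17501 + 15306/20219 = 267890525/353852719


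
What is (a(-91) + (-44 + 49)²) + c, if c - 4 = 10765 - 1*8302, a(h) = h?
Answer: 2401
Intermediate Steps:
c = 2467 (c = 4 + (10765 - 1*8302) = 4 + (10765 - 8302) = 4 + 2463 = 2467)
(a(-91) + (-44 + 49)²) + c = (-91 + (-44 + 49)²) + 2467 = (-91 + 5²) + 2467 = (-91 + 25) + 2467 = -66 + 2467 = 2401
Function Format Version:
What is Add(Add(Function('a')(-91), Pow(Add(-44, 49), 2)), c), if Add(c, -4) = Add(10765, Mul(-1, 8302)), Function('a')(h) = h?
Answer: 2401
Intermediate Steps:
c = 2467 (c = Add(4, Add(10765, Mul(-1, 8302))) = Add(4, Add(10765, -8302)) = Add(4, 2463) = 2467)
Add(Add(Function('a')(-91), Pow(Add(-44, 49), 2)), c) = Add(Add(-91, Pow(Add(-44, 49), 2)), 2467) = Add(Add(-91, Pow(5, 2)), 2467) = Add(Add(-91, 25), 2467) = Add(-66, 2467) = 2401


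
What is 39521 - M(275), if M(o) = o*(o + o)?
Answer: -111729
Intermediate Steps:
M(o) = 2*o² (M(o) = o*(2*o) = 2*o²)
39521 - M(275) = 39521 - 2*275² = 39521 - 2*75625 = 39521 - 1*151250 = 39521 - 151250 = -111729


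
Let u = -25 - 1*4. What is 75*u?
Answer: -2175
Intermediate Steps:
u = -29 (u = -25 - 4 = -29)
75*u = 75*(-29) = -2175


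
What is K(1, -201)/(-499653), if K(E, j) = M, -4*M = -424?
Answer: -106/499653 ≈ -0.00021215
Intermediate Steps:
M = 106 (M = -¼*(-424) = 106)
K(E, j) = 106
K(1, -201)/(-499653) = 106/(-499653) = 106*(-1/499653) = -106/499653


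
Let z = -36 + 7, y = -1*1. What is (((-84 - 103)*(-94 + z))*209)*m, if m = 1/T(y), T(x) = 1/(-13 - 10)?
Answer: -110565807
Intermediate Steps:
y = -1
z = -29
T(x) = -1/23 (T(x) = 1/(-23) = -1/23)
m = -23 (m = 1/(-1/23) = -23)
(((-84 - 103)*(-94 + z))*209)*m = (((-84 - 103)*(-94 - 29))*209)*(-23) = (-187*(-123)*209)*(-23) = (23001*209)*(-23) = 4807209*(-23) = -110565807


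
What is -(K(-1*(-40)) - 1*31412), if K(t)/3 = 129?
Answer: 31025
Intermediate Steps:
K(t) = 387 (K(t) = 3*129 = 387)
-(K(-1*(-40)) - 1*31412) = -(387 - 1*31412) = -(387 - 31412) = -1*(-31025) = 31025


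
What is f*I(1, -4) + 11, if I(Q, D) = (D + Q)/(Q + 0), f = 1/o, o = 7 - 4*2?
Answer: 14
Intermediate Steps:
o = -1 (o = 7 - 8 = -1)
f = -1 (f = 1/(-1) = 1*(-1) = -1)
I(Q, D) = (D + Q)/Q
f*I(1, -4) + 11 = -(-4 + 1)/1 + 11 = -(-3) + 11 = -1*(-3) + 11 = 3 + 11 = 14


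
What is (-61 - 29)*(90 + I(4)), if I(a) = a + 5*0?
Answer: -8460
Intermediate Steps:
I(a) = a (I(a) = a + 0 = a)
(-61 - 29)*(90 + I(4)) = (-61 - 29)*(90 + 4) = -90*94 = -8460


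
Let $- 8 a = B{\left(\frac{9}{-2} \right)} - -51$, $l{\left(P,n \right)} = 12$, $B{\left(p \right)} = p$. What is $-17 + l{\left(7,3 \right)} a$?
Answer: $- \frac{347}{4} \approx -86.75$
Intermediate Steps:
$a = - \frac{93}{16}$ ($a = - \frac{\frac{9}{-2} - -51}{8} = - \frac{9 \left(- \frac{1}{2}\right) + 51}{8} = - \frac{- \frac{9}{2} + 51}{8} = \left(- \frac{1}{8}\right) \frac{93}{2} = - \frac{93}{16} \approx -5.8125$)
$-17 + l{\left(7,3 \right)} a = -17 + 12 \left(- \frac{93}{16}\right) = -17 - \frac{279}{4} = - \frac{347}{4}$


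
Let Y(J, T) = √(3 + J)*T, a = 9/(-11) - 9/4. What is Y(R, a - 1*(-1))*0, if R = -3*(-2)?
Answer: 0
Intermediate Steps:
R = 6
a = -135/44 (a = 9*(-1/11) - 9*¼ = -9/11 - 9/4 = -135/44 ≈ -3.0682)
Y(J, T) = T*√(3 + J)
Y(R, a - 1*(-1))*0 = ((-135/44 - 1*(-1))*√(3 + 6))*0 = ((-135/44 + 1)*√9)*0 = -91/44*3*0 = -273/44*0 = 0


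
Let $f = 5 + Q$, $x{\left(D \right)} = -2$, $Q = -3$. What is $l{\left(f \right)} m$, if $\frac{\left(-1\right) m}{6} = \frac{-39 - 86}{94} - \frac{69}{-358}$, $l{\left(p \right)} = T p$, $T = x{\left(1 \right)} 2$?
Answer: $- \frac{459168}{8413} \approx -54.578$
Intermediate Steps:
$f = 2$ ($f = 5 - 3 = 2$)
$T = -4$ ($T = \left(-2\right) 2 = -4$)
$l{\left(p \right)} = - 4 p$
$m = \frac{57396}{8413}$ ($m = - 6 \left(\frac{-39 - 86}{94} - \frac{69}{-358}\right) = - 6 \left(\left(-39 - 86\right) \frac{1}{94} - - \frac{69}{358}\right) = - 6 \left(\left(-125\right) \frac{1}{94} + \frac{69}{358}\right) = - 6 \left(- \frac{125}{94} + \frac{69}{358}\right) = \left(-6\right) \left(- \frac{9566}{8413}\right) = \frac{57396}{8413} \approx 6.8223$)
$l{\left(f \right)} m = \left(-4\right) 2 \cdot \frac{57396}{8413} = \left(-8\right) \frac{57396}{8413} = - \frac{459168}{8413}$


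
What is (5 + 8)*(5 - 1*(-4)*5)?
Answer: 325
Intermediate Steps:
(5 + 8)*(5 - 1*(-4)*5) = 13*(5 + 4*5) = 13*(5 + 20) = 13*25 = 325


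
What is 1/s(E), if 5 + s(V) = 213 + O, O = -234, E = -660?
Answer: -1/26 ≈ -0.038462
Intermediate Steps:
s(V) = -26 (s(V) = -5 + (213 - 234) = -5 - 21 = -26)
1/s(E) = 1/(-26) = -1/26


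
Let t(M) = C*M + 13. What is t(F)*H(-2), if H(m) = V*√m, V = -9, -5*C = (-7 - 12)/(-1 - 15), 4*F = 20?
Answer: -1701*I*√2/16 ≈ -150.35*I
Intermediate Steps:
F = 5 (F = (¼)*20 = 5)
C = -19/80 (C = -(-7 - 12)/(5*(-1 - 15)) = -(-19)/(5*(-16)) = -(-19)*(-1)/(5*16) = -⅕*19/16 = -19/80 ≈ -0.23750)
t(M) = 13 - 19*M/80 (t(M) = -19*M/80 + 13 = 13 - 19*M/80)
H(m) = -9*√m
t(F)*H(-2) = (13 - 19/80*5)*(-9*I*√2) = (13 - 19/16)*(-9*I*√2) = 189*(-9*I*√2)/16 = -1701*I*√2/16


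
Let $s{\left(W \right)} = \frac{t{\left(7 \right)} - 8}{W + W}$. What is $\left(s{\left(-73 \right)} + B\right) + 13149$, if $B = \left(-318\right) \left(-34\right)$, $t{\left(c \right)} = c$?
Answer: $\frac{3498307}{146} \approx 23961.0$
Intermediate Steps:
$s{\left(W \right)} = - \frac{1}{2 W}$ ($s{\left(W \right)} = \frac{7 - 8}{W + W} = - \frac{1}{2 W}$)
$B = 10812$
$\left(s{\left(-73 \right)} + B\right) + 13149 = \left(- \frac{1}{2 \left(-73\right)} + 10812\right) + 13149 = \left(\left(- \frac{1}{2}\right) \left(- \frac{1}{73}\right) + 10812\right) + 13149 = \left(\frac{1}{146} + 10812\right) + 13149 = \frac{1578553}{146} + 13149 = \frac{3498307}{146}$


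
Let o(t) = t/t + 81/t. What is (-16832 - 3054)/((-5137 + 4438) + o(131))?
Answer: 2605066/91357 ≈ 28.515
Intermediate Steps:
o(t) = 1 + 81/t
(-16832 - 3054)/((-5137 + 4438) + o(131)) = (-16832 - 3054)/((-5137 + 4438) + (81 + 131)/131) = -19886/(-699 + (1/131)*212) = -19886/(-699 + 212/131) = -19886/(-91357/131) = -19886*(-131/91357) = 2605066/91357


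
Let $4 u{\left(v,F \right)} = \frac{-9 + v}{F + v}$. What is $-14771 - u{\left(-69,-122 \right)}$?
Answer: $- \frac{5642561}{382} \approx -14771.0$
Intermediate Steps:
$u{\left(v,F \right)} = \frac{-9 + v}{4 \left(F + v\right)}$ ($u{\left(v,F \right)} = \frac{\left(-9 + v\right) \frac{1}{F + v}}{4} = \frac{\frac{1}{F + v} \left(-9 + v\right)}{4} = \frac{-9 + v}{4 \left(F + v\right)}$)
$-14771 - u{\left(-69,-122 \right)} = -14771 - \frac{-9 - 69}{4 \left(-122 - 69\right)} = -14771 - \frac{1}{4} \frac{1}{-191} \left(-78\right) = -14771 - \frac{1}{4} \left(- \frac{1}{191}\right) \left(-78\right) = -14771 - \frac{39}{382} = - \frac{5642561}{382}$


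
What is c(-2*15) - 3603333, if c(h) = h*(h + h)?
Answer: -3601533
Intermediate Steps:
c(h) = 2*h² (c(h) = h*(2*h) = 2*h²)
c(-2*15) - 3603333 = 2*(-2*15)² - 3603333 = 2*(-30)² - 3603333 = 2*900 - 3603333 = 1800 - 3603333 = -3601533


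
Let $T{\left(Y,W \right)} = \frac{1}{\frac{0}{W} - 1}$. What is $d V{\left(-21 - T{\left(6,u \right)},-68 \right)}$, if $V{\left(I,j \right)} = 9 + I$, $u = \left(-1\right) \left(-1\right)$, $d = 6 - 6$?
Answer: $0$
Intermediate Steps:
$d = 0$ ($d = 6 - 6 = 0$)
$u = 1$
$T{\left(Y,W \right)} = -1$ ($T{\left(Y,W \right)} = \frac{1}{0 - 1} = \frac{1}{-1} = -1$)
$d V{\left(-21 - T{\left(6,u \right)},-68 \right)} = 0 \left(9 - 20\right) = 0 \left(-11\right) = 0$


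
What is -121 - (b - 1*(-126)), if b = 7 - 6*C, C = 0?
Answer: -254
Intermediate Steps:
b = 7 (b = 7 - 6*0 = 7 + 0 = 7)
-121 - (b - 1*(-126)) = -121 - (7 - 1*(-126)) = -121 - (7 + 126) = -121 - 1*133 = -121 - 133 = -254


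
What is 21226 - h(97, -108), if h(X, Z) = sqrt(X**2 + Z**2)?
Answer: 21226 - sqrt(21073) ≈ 21081.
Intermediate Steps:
21226 - h(97, -108) = 21226 - sqrt(97**2 + (-108)**2) = 21226 - sqrt(9409 + 11664) = 21226 - sqrt(21073)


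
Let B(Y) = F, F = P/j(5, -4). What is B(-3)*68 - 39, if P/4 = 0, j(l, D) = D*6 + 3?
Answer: -39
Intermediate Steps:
j(l, D) = 3 + 6*D (j(l, D) = 6*D + 3 = 3 + 6*D)
P = 0 (P = 4*0 = 0)
F = 0 (F = 0/(3 + 6*(-4)) = 0/(3 - 24) = 0/(-21) = 0*(-1/21) = 0)
B(Y) = 0
B(-3)*68 - 39 = 0*68 - 39 = 0 - 39 = -39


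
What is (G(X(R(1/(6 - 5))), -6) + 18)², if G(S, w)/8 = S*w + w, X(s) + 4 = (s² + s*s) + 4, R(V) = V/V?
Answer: 15876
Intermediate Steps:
R(V) = 1
X(s) = 2*s² (X(s) = -4 + ((s² + s*s) + 4) = -4 + ((s² + s²) + 4) = -4 + (2*s² + 4) = -4 + (4 + 2*s²) = 2*s²)
G(S, w) = 8*w + 8*S*w (G(S, w) = 8*(S*w + w) = 8*(w + S*w) = 8*w + 8*S*w)
(G(X(R(1/(6 - 5))), -6) + 18)² = (8*(-6)*(1 + 2*1²) + 18)² = (8*(-6)*(1 + 2*1) + 18)² = (8*(-6)*(1 + 2) + 18)² = (8*(-6)*3 + 18)² = (-144 + 18)² = (-126)² = 15876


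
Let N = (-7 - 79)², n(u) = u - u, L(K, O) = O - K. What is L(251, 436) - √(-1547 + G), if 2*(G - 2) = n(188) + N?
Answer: 185 - √2153 ≈ 138.60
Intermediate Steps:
n(u) = 0
N = 7396 (N = (-86)² = 7396)
G = 3700 (G = 2 + (0 + 7396)/2 = 2 + (½)*7396 = 2 + 3698 = 3700)
L(251, 436) - √(-1547 + G) = (436 - 1*251) - √(-1547 + 3700) = (436 - 251) - √2153 = 185 - √2153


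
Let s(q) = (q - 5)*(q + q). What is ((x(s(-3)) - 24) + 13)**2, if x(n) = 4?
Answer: 49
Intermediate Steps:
s(q) = 2*q*(-5 + q) (s(q) = (-5 + q)*(2*q) = 2*q*(-5 + q))
((x(s(-3)) - 24) + 13)**2 = ((4 - 24) + 13)**2 = (-20 + 13)**2 = (-7)**2 = 49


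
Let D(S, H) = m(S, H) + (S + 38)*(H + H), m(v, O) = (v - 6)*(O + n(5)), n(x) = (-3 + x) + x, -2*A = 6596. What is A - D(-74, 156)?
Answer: 20974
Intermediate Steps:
A = -3298 (A = -1/2*6596 = -3298)
n(x) = -3 + 2*x
m(v, O) = (-6 + v)*(7 + O) (m(v, O) = (v - 6)*(O + (-3 + 2*5)) = (-6 + v)*(O + (-3 + 10)) = (-6 + v)*(O + 7) = (-6 + v)*(7 + O))
D(S, H) = -42 - 6*H + 7*S + H*S + 2*H*(38 + S) (D(S, H) = (-42 - 6*H + 7*S + H*S) + (S + 38)*(H + H) = (-42 - 6*H + 7*S + H*S) + (38 + S)*(2*H) = (-42 - 6*H + 7*S + H*S) + 2*H*(38 + S) = -42 - 6*H + 7*S + H*S + 2*H*(38 + S))
A - D(-74, 156) = -3298 - (-42 + 7*(-74) + 70*156 + 3*156*(-74)) = -3298 - (-42 - 518 + 10920 - 34632) = -3298 - 1*(-24272) = -3298 + 24272 = 20974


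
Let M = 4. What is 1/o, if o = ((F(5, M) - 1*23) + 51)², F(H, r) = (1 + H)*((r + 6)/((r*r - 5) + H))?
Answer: 16/16129 ≈ 0.00099200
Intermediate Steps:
F(H, r) = (1 + H)*(6 + r)/(-5 + H + r²) (F(H, r) = (1 + H)*((6 + r)/((r² - 5) + H)) = (1 + H)*((6 + r)/((-5 + r²) + H)) = (1 + H)*((6 + r)/(-5 + H + r²)) = (1 + H)*(6 + r)/(-5 + H + r²))
o = 16129/16 (o = (((6 + 4 + 6*5 + 5*4)/(-5 + 5 + 4²) - 1*23) + 51)² = (((6 + 4 + 30 + 20)/(-5 + 5 + 16) - 23) + 51)² = ((60/16 - 23) + 51)² = (((1/16)*60 - 23) + 51)² = ((15/4 - 23) + 51)² = (-77/4 + 51)² = (127/4)² = 16129/16 ≈ 1008.1)
1/o = 1/(16129/16) = 16/16129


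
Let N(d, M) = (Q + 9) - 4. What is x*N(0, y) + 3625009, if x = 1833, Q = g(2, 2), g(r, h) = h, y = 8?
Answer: 3637840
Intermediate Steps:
Q = 2
N(d, M) = 7 (N(d, M) = (2 + 9) - 4 = 11 - 4 = 7)
x*N(0, y) + 3625009 = 1833*7 + 3625009 = 12831 + 3625009 = 3637840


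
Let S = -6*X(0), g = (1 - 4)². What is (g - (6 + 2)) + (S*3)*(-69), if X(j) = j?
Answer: 1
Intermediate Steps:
g = 9 (g = (-3)² = 9)
S = 0 (S = -6*0 = 0)
(g - (6 + 2)) + (S*3)*(-69) = (9 - (6 + 2)) + (0*3)*(-69) = (9 - 1*8) + 0*(-69) = (9 - 8) + 0 = 1 + 0 = 1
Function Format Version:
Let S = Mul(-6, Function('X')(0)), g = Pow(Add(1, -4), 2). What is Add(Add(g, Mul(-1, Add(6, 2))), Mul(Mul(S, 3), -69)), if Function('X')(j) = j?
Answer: 1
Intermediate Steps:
g = 9 (g = Pow(-3, 2) = 9)
S = 0 (S = Mul(-6, 0) = 0)
Add(Add(g, Mul(-1, Add(6, 2))), Mul(Mul(S, 3), -69)) = Add(Add(9, Mul(-1, Add(6, 2))), Mul(Mul(0, 3), -69)) = Add(Add(9, Mul(-1, 8)), Mul(0, -69)) = Add(Add(9, -8), 0) = Add(1, 0) = 1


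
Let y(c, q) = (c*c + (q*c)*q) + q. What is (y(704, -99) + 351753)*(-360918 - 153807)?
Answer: -3987664137150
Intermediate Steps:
y(c, q) = q + c² + c*q² (y(c, q) = (c² + (c*q)*q) + q = (c² + c*q²) + q = q + c² + c*q²)
(y(704, -99) + 351753)*(-360918 - 153807) = ((-99 + 704² + 704*(-99)²) + 351753)*(-360918 - 153807) = ((-99 + 495616 + 704*9801) + 351753)*(-514725) = ((-99 + 495616 + 6899904) + 351753)*(-514725) = (7395421 + 351753)*(-514725) = 7747174*(-514725) = -3987664137150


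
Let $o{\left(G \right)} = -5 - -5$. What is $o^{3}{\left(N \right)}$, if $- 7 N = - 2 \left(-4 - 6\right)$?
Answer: $0$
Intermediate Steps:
$N = - \frac{20}{7}$ ($N = - \frac{\left(-2\right) \left(-4 - 6\right)}{7} = - \frac{\left(-2\right) \left(-10\right)}{7} = \left(- \frac{1}{7}\right) 20 = - \frac{20}{7} \approx -2.8571$)
$o{\left(G \right)} = 0$ ($o{\left(G \right)} = -5 + 5 = 0$)
$o^{3}{\left(N \right)} = 0^{3} = 0$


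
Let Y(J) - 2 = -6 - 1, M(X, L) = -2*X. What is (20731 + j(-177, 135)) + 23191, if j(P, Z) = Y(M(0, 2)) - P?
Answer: 44094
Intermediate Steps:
Y(J) = -5 (Y(J) = 2 + (-6 - 1) = 2 - 7 = -5)
j(P, Z) = -5 - P
(20731 + j(-177, 135)) + 23191 = (20731 + (-5 - 1*(-177))) + 23191 = (20731 + (-5 + 177)) + 23191 = (20731 + 172) + 23191 = 20903 + 23191 = 44094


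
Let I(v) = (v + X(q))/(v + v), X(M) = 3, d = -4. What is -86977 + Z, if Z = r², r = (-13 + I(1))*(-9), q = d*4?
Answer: -77176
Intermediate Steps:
q = -16 (q = -4*4 = -16)
I(v) = (3 + v)/(2*v) (I(v) = (v + 3)/(v + v) = (3 + v)/((2*v)) = (3 + v)*(1/(2*v)) = (3 + v)/(2*v))
r = 99 (r = (-13 + (½)*(3 + 1)/1)*(-9) = (-13 + (½)*1*4)*(-9) = (-13 + 2)*(-9) = -11*(-9) = 99)
Z = 9801 (Z = 99² = 9801)
-86977 + Z = -86977 + 9801 = -77176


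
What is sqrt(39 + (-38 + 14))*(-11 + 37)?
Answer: 26*sqrt(15) ≈ 100.70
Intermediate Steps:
sqrt(39 + (-38 + 14))*(-11 + 37) = sqrt(39 - 24)*26 = sqrt(15)*26 = 26*sqrt(15)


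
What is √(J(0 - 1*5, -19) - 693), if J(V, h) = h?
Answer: 2*I*√178 ≈ 26.683*I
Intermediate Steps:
√(J(0 - 1*5, -19) - 693) = √(-19 - 693) = √(-712) = 2*I*√178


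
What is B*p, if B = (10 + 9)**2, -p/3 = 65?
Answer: -70395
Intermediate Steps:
p = -195 (p = -3*65 = -195)
B = 361 (B = 19**2 = 361)
B*p = 361*(-195) = -70395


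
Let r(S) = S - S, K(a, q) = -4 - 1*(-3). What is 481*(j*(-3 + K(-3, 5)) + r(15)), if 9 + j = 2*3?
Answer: 5772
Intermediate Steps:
K(a, q) = -1 (K(a, q) = -4 + 3 = -1)
j = -3 (j = -9 + 2*3 = -9 + 6 = -3)
r(S) = 0
481*(j*(-3 + K(-3, 5)) + r(15)) = 481*(-3*(-3 - 1) + 0) = 481*(-3*(-4) + 0) = 481*(12 + 0) = 481*12 = 5772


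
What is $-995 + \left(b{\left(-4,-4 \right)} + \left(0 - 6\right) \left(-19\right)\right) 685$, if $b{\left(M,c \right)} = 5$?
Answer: $80520$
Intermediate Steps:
$-995 + \left(b{\left(-4,-4 \right)} + \left(0 - 6\right) \left(-19\right)\right) 685 = -995 + \left(5 + \left(0 - 6\right) \left(-19\right)\right) 685 = -995 + \left(5 - -114\right) 685 = -995 + \left(5 + 114\right) 685 = -995 + 119 \cdot 685 = -995 + 81515 = 80520$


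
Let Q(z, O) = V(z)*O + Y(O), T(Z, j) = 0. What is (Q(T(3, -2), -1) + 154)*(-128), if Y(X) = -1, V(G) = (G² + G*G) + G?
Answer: -19584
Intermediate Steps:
V(G) = G + 2*G² (V(G) = (G² + G²) + G = 2*G² + G = G + 2*G²)
Q(z, O) = -1 + O*z*(1 + 2*z) (Q(z, O) = (z*(1 + 2*z))*O - 1 = O*z*(1 + 2*z) - 1 = -1 + O*z*(1 + 2*z))
(Q(T(3, -2), -1) + 154)*(-128) = ((-1 - 1*0*(1 + 2*0)) + 154)*(-128) = ((-1 - 1*0*(1 + 0)) + 154)*(-128) = ((-1 - 1*0*1) + 154)*(-128) = ((-1 + 0) + 154)*(-128) = (-1 + 154)*(-128) = 153*(-128) = -19584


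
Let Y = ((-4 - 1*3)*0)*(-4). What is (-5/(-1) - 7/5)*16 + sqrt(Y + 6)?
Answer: 288/5 + sqrt(6) ≈ 60.049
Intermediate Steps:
Y = 0 (Y = ((-4 - 3)*0)*(-4) = -7*0*(-4) = 0*(-4) = 0)
(-5/(-1) - 7/5)*16 + sqrt(Y + 6) = (-5/(-1) - 7/5)*16 + sqrt(0 + 6) = (-5*(-1) - 7*1/5)*16 + sqrt(6) = (5 - 7/5)*16 + sqrt(6) = (18/5)*16 + sqrt(6) = 288/5 + sqrt(6)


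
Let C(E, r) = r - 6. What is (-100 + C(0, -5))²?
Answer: 12321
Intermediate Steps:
C(E, r) = -6 + r
(-100 + C(0, -5))² = (-100 + (-6 - 5))² = (-100 - 11)² = (-111)² = 12321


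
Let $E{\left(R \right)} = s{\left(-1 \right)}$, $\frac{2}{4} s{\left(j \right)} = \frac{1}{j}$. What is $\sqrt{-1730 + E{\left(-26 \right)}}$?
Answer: $2 i \sqrt{433} \approx 41.617 i$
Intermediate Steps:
$s{\left(j \right)} = \frac{2}{j}$
$E{\left(R \right)} = -2$ ($E{\left(R \right)} = \frac{2}{-1} = 2 \left(-1\right) = -2$)
$\sqrt{-1730 + E{\left(-26 \right)}} = \sqrt{-1730 - 2} = \sqrt{-1732} = 2 i \sqrt{433}$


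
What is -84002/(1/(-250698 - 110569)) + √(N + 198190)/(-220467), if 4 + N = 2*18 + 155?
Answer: 30347150534 - √198377/220467 ≈ 3.0347e+10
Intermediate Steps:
N = 187 (N = -4 + (2*18 + 155) = -4 + (36 + 155) = -4 + 191 = 187)
-84002/(1/(-250698 - 110569)) + √(N + 198190)/(-220467) = -84002/(1/(-250698 - 110569)) + √(187 + 198190)/(-220467) = -84002/(1/(-361267)) + √198377*(-1/220467) = -84002/(-1/361267) - √198377/220467 = -84002*(-361267) - √198377/220467 = 30347150534 - √198377/220467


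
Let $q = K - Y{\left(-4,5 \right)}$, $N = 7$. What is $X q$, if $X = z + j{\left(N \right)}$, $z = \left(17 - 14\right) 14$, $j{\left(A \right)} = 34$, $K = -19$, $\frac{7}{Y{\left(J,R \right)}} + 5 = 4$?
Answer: $-912$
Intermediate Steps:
$Y{\left(J,R \right)} = -7$ ($Y{\left(J,R \right)} = \frac{7}{-5 + 4} = \frac{7}{-1} = 7 \left(-1\right) = -7$)
$z = 42$ ($z = 3 \cdot 14 = 42$)
$q = -12$ ($q = -19 - -7 = -19 + 7 = -12$)
$X = 76$ ($X = 42 + 34 = 76$)
$X q = 76 \left(-12\right) = -912$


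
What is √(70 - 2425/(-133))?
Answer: √1560755/133 ≈ 9.3932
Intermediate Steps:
√(70 - 2425/(-133)) = √(70 - 2425*(-1/133)) = √(70 + 2425/133) = √(11735/133) = √1560755/133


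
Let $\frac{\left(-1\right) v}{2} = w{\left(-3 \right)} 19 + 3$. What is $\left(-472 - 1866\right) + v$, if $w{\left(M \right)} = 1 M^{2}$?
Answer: $-2686$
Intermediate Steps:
$w{\left(M \right)} = M^{2}$
$v = -348$ ($v = - 2 \left(\left(-3\right)^{2} \cdot 19 + 3\right) = - 2 \left(9 \cdot 19 + 3\right) = - 2 \left(171 + 3\right) = \left(-2\right) 174 = -348$)
$\left(-472 - 1866\right) + v = \left(-472 - 1866\right) - 348 = -2338 - 348 = -2686$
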